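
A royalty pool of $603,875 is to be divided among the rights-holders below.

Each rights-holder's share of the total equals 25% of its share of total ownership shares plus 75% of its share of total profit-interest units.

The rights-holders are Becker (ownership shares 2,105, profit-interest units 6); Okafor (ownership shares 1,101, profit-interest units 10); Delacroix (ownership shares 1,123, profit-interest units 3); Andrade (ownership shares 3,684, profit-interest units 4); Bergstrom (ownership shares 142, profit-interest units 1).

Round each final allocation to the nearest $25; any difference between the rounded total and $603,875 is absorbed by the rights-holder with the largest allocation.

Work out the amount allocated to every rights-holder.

Totals — ownership shares 8,155, profit-interest units 24.
Composite weights (25% ownership shares + 75% profit-interest units): Becker 0.2520; Okafor 0.3463; Delacroix 0.1282; Andrade 0.2379; Bergstrom 0.0356.
Proportional shares: Becker 152,195.20; Okafor 209,093.11; Delacroix 77,402.72; Andrade 143,684.11; Bergstrom 21,499.86.
At nearest $25: Becker $152,200; Okafor $209,100; Delacroix $77,400; Andrade $143,675; Bergstrom $21,500. Sum = $603,875.
Sum already equals the total — no adjustment.

Becker: $152,200 | Okafor: $209,100 | Delacroix: $77,400 | Andrade: $143,675 | Bergstrom: $21,500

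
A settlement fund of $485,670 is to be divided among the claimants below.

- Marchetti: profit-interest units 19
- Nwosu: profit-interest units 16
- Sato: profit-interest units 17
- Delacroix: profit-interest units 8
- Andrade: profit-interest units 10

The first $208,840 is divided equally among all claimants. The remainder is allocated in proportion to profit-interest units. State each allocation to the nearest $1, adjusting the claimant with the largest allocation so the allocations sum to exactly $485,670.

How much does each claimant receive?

Marchetti: $116,908 | Nwosu: $105,043 | Sato: $108,998 | Delacroix: $73,406 | Andrade: $81,315

Equal tier: $208,840 ÷ 5 = $41,768 apiece.
Remainder $276,830 by profit-interest units (total 70): Marchetti 75,139.57 → $75,140; Nwosu 63,275.43 → $63,275; Sato 67,230.14 → $67,230; Delacroix 31,637.71 → $31,638; Andrade 39,547.14 → $39,547.
Totals: Marchetti $41,768 + $75,140 = $116,908; Nwosu $41,768 + $63,275 = $105,043; Sato $41,768 + $67,230 = $108,998; Delacroix $41,768 + $31,638 = $73,406; Andrade $41,768 + $39,547 = $81,315.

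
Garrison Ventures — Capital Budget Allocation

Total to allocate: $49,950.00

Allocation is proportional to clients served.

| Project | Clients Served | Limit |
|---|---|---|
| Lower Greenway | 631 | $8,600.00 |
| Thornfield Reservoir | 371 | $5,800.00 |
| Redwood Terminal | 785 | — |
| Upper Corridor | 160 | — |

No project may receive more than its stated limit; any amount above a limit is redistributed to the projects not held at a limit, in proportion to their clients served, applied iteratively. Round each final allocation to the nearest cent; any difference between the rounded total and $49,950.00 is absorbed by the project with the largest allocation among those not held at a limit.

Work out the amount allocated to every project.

Sum of clients served: 1,947.
Proportional shares (ignoring caps): Lower Greenway 16,188.2126; Thornfield Reservoir 9,517.9507; Redwood Terminal 20,139.0601; Upper Corridor 4,104.7766.
Held at cap: Lower Greenway ($8,600.00), Thornfield Reservoir ($5,800.00); balance $35,550.00 reallocated over remaining clients served 945.
Remaining shares: Redwood Terminal 29,530.9524 → $29,530.95; Upper Corridor 6,019.0476 → $6,019.05.

Lower Greenway: $8,600.00 | Thornfield Reservoir: $5,800.00 | Redwood Terminal: $29,530.95 | Upper Corridor: $6,019.05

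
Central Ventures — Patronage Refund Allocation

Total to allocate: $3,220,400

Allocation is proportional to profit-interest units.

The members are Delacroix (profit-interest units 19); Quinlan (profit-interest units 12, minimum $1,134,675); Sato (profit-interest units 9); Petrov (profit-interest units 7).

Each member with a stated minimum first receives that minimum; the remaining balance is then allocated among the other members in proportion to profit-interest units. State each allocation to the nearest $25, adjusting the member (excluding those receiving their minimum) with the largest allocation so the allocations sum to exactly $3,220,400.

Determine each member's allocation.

Delacroix: $1,132,250 · Quinlan: $1,134,675 · Sato: $536,325 · Petrov: $417,150

Fund the minimums — Quinlan $1,134,675. Balance $2,085,725.
Balance split over remaining profit-interest units 35: Delacroix 1,132,250.71 → $1,132,250; Sato 536,329.29 → $536,325; Petrov 417,145.00 → $417,150.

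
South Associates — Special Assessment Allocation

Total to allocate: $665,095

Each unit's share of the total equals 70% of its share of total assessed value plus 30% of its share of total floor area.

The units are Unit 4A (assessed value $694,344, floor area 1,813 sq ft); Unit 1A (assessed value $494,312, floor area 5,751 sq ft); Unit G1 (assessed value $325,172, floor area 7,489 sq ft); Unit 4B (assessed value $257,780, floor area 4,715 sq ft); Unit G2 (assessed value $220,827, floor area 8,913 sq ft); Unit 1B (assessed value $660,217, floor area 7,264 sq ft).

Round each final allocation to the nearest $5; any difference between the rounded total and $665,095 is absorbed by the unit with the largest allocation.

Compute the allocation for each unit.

Unit 4A: $131,930 · Unit 1A: $118,680 · Unit G1: $98,640 · Unit 4B: $71,415 · Unit G2: $88,235 · Unit 1B: $156,195

Totals — assessed value 2,652,652, floor area 35,945.
Blended shares (70% assessed value + 30% floor area): Unit 4A 0.1984; Unit 1A 0.1784; Unit G1 0.1483; Unit 4B 0.1074; Unit G2 0.1327; Unit 1B 0.2348.
Raw shares: Unit 4A 131,928.05; Unit 1A 118,680.06; Unit G1 98,641.86; Unit 4B 71,415.60; Unit G2 88,232.83; Unit 1B 156,196.59.
After rounding ($5): Unit 4A $131,930; Unit 1A $118,680; Unit G1 $98,640; Unit 4B $71,415; Unit G2 $88,235; Unit 1B $156,195. Sum = $665,095.
No rounding difference to absorb.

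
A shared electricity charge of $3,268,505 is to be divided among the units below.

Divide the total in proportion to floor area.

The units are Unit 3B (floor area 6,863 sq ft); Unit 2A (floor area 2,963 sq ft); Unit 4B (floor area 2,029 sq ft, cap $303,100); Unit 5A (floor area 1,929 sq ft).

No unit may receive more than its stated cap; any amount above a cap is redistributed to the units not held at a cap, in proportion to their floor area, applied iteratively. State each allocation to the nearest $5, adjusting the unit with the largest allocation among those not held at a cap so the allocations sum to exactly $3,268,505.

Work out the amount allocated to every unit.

Unit 3B: $1,731,310 | Unit 2A: $747,470 | Unit 4B: $303,100 | Unit 5A: $486,625

Combined floor area = 13,784.
Proportional shares (ignoring caps): Unit 3B 1,627,375.93; Unit 2A 702,595.79; Unit 4B 481,122.80; Unit 5A 457,410.49.
Capped: Unit 4B ($303,100); remaining pool $2,965,405 reallocated over remaining floor area 11,755.
Shares after redistribution: Unit 3B 1,731,312.17 → $1,731,310; Unit 2A 747,468.74 → $747,470; Unit 5A 486,624.10 → $486,625.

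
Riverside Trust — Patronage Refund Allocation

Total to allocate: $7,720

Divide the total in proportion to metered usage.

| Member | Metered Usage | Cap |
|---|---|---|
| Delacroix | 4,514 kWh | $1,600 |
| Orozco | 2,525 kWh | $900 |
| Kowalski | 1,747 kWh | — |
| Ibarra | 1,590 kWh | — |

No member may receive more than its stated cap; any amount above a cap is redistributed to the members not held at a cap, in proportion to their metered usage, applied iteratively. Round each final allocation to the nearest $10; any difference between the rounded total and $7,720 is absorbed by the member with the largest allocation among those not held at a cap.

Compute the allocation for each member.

Delacroix: $1,600 | Orozco: $900 | Kowalski: $2,730 | Ibarra: $2,490

Sum of metered usage: 10,376.
Unconstrained shares: Delacroix 3,358.53; Orozco 1,878.66; Kowalski 1,299.81; Ibarra 1,183.00.
Cap binds for Delacroix ($1,600), Orozco ($900); balance $5,220 reallocated over remaining metered usage 3,337.
Remaining shares: Kowalski 2,732.80 → $2,730; Ibarra 2,487.20 → $2,490.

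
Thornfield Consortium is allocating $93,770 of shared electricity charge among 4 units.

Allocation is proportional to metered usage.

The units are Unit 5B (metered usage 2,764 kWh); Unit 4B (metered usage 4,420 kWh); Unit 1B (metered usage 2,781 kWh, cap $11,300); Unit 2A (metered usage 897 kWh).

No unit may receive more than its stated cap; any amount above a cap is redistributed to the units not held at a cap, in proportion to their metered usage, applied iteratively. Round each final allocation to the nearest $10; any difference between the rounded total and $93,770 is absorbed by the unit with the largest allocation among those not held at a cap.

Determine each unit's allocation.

Unit 5B: $28,210; Unit 4B: $45,110; Unit 1B: $11,300; Unit 2A: $9,150

Metered usage total: 10,862.
Pro-rata shares before constraints: Unit 5B 23,861.19; Unit 4B 38,157.19; Unit 1B 24,007.95; Unit 2A 7,743.67.
Held at cap: Unit 1B ($11,300); balance $82,470 reallocated over remaining metered usage 8,081.
Remaining shares: Unit 5B 28,207.78 → $28,210; Unit 4B 45,107.96 → $45,110; Unit 2A 9,154.26 → $9,150.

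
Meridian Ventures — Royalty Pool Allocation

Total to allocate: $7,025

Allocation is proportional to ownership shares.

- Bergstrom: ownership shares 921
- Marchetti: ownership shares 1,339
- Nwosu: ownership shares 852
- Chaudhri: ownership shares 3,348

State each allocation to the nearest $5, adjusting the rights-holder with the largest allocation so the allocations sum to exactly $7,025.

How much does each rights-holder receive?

Bergstrom: $1,000 · Marchetti: $1,455 · Nwosu: $925 · Chaudhri: $3,645

Combined ownership shares = 6,460.
Raw shares: Bergstrom 921/6,460 × $7,025 = 1,001.55; Marchetti 1,339/6,460 × $7,025 = 1,456.11; Nwosu 852/6,460 × $7,025 = 926.52; Chaudhri 3,348/6,460 × $7,025 = 3,640.82.
Rounded to nearest $5: Bergstrom $1,000; Marchetti $1,455; Nwosu $925; Chaudhri $3,640. Sum = $7,020.
Difference $7,025 − $7,020 = +$5 applied to largest allocation (Chaudhri): Chaudhri becomes $3,645.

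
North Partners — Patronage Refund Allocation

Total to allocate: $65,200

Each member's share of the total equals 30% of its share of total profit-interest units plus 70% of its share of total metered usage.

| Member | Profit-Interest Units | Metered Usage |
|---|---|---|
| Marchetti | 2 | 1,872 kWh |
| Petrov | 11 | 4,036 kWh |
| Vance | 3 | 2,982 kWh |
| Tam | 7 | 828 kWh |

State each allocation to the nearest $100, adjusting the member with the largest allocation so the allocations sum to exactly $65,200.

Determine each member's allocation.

Marchetti: $10,500 · Petrov: $28,300 · Vance: $16,600 · Tam: $9,800

Profit-interest units total 23; metered usage total 9,718.
Combined weights (30% profit-interest units + 70% metered usage): Marchetti 0.1609; Petrov 0.4342; Vance 0.2539; Tam 0.1509.
Raw shares: Marchetti 10,492.60; Petrov 28,309.61; Vance 16,556.09; Tam 9,841.70.
At nearest $100: Marchetti $10,500; Petrov $28,300; Vance $16,600; Tam $9,800. Sum = $65,200.
Rounded total matches; no reconciliation needed.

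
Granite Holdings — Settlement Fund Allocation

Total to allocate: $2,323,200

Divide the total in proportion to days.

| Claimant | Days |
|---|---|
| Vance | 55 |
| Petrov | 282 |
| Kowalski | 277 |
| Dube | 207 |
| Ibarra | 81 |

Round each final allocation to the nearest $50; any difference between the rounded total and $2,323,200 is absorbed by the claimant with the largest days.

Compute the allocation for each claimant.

Sum of days: 55 + 282 + 277 + 207 + 81 = 902.
Unrounded shares: Vance 141,658.54; Petrov 726,321.95; Kowalski 713,443.90; Dube 533,151.22; Ibarra 208,624.39.
Rounded to nearest $50: Vance $141,650; Petrov $726,300; Kowalski $713,450; Dube $533,150; Ibarra $208,600. Sum = $2,323,150.
Difference $2,323,200 − $2,323,150 = +$50 applied to largest days (Petrov): Petrov becomes $726,350.

Vance: $141,650 · Petrov: $726,350 · Kowalski: $713,450 · Dube: $533,150 · Ibarra: $208,600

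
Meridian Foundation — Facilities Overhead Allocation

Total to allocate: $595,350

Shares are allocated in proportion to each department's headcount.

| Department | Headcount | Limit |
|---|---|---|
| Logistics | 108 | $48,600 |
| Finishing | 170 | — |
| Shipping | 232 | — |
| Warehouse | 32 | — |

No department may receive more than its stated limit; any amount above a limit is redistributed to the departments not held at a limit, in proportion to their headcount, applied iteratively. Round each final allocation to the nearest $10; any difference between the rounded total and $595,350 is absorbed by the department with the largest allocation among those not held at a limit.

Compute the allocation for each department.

Sum of headcount: 542.
Unconstrained shares: Logistics 118,630.63; Finishing 186,733.39; Shipping 254,836.16; Warehouse 35,149.82.
Held at cap: Logistics ($48,600); residual $546,750 reallocated over remaining headcount 434.
Redistributed shares: Finishing 214,164.75 → $214,160; Shipping 292,271.89 → $292,270; Warehouse 40,313.36 → $40,310.
Rounding difference +$10 applied to Shipping → $292,280.

Logistics: $48,600; Finishing: $214,160; Shipping: $292,280; Warehouse: $40,310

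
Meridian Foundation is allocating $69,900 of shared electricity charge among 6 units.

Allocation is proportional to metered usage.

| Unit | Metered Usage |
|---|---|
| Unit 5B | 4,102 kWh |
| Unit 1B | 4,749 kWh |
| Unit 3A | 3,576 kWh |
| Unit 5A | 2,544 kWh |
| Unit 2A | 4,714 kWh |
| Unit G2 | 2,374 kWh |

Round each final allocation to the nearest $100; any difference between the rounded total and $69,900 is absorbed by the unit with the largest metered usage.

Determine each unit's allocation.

Sum of metered usage: 4,102 + 4,749 + 3,576 + 2,544 + 4,714 + 2,374 = 22,059.
Unrounded shares: Unit 5B 12,998.31; Unit 1B 15,048.51; Unit 3A 11,331.54; Unit 5A 8,061.36; Unit 2A 14,937.60; Unit G2 7,522.67.
Rounded to nearest $100: Unit 5B $13,000; Unit 1B $15,000; Unit 3A $11,300; Unit 5A $8,100; Unit 2A $14,900; Unit G2 $7,500. Sum = $69,800.
Difference $69,900 − $69,800 = +$100 applied to largest metered usage (Unit 1B): Unit 1B becomes $15,100.

Unit 5B: $13,000 · Unit 1B: $15,100 · Unit 3A: $11,300 · Unit 5A: $8,100 · Unit 2A: $14,900 · Unit G2: $7,500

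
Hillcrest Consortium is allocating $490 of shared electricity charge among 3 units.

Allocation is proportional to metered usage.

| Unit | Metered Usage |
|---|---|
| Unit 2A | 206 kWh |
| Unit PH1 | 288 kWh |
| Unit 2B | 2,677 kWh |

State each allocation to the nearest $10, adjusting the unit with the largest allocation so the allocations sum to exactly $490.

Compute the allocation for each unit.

Unit 2A: $30 | Unit PH1: $40 | Unit 2B: $420

Total metered usage = 3,171.
Unrounded shares: Unit 2A 206/3,171 × $490 = 31.83; Unit PH1 288/3,171 × $490 = 44.50; Unit 2B 2,677/3,171 × $490 = 413.66.
At nearest $10: Unit 2A $30; Unit PH1 $40; Unit 2B $410. Sum = $480.
Difference $490 − $480 = +$10 applied to largest allocation (Unit 2B): Unit 2B becomes $420.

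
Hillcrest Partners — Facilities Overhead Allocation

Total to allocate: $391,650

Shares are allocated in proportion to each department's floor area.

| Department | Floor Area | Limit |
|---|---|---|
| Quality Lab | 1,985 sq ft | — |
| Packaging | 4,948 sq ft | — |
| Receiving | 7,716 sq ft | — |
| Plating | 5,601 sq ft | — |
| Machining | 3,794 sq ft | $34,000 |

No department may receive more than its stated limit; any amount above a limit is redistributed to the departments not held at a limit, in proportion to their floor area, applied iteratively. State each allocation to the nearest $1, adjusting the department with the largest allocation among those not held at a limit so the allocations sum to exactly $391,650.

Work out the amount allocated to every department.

Quality Lab: $35,059; Packaging: $87,390; Receiving: $136,278; Plating: $98,923; Machining: $34,000

Sum of floor area: 24,044.
Proportional shares (ignoring caps): Quality Lab 32,333.44; Packaging 80,597.41; Receiving 125,685.05; Plating 91,234.06; Machining 61,800.04.
Capped: Machining ($34,000); remaining pool $357,650 reallocated over remaining floor area 20,250.
Remaining shares: Quality Lab 35,058.53 → $35,059; Packaging 87,390.23 → $87,390; Receiving 136,277.90 → $136,278; Plating 98,923.34 → $98,923.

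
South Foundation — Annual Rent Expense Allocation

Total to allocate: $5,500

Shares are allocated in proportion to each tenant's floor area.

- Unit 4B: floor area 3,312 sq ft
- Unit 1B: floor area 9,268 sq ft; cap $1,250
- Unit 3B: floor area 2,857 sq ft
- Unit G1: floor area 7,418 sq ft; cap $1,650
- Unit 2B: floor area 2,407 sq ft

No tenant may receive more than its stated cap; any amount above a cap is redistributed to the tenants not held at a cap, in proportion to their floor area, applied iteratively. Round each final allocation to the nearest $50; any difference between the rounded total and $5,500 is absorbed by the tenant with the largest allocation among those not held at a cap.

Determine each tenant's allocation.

Unit 4B: $1,000 · Unit 1B: $1,250 · Unit 3B: $850 · Unit G1: $1,650 · Unit 2B: $750

Sum of floor area: 25,262.
Pro-rata shares before constraints: Unit 4B 721.08; Unit 1B 2,017.81; Unit 3B 622.02; Unit G1 1,615.03; Unit 2B 524.05.
Held at cap: Unit 1B ($1,250); balance $4,250 reallocated over remaining floor area 15,994.
Held at cap: Unit G1 ($1,650); balance $2,600 reallocated over remaining floor area 8,576.
Redistributed shares: Unit 4B 1,004.10 → $1,000; Unit 3B 866.16 → $850; Unit 2B 729.73 → $750.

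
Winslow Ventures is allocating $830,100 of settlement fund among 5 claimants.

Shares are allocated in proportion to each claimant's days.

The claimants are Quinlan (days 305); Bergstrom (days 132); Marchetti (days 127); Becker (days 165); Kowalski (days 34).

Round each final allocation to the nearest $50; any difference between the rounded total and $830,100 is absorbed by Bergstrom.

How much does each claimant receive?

Total days = 763.
Pro-rata amounts: Quinlan 305/763 × $830,100 = 331,822.41; Bergstrom 132/763 × $830,100 = 143,608.39; Marchetti 127/763 × $830,100 = 138,168.68; Becker 165/763 × $830,100 = 179,510.48; Kowalski 34/763 × $830,100 = 36,990.04.
After rounding ($50): Quinlan $331,800; Bergstrom $143,600; Marchetti $138,150; Becker $179,500; Kowalski $37,000. Sum = $830,050.
Difference $830,100 − $830,050 = +$50 applied to Bergstrom: Bergstrom becomes $143,650.

Quinlan: $331,800; Bergstrom: $143,650; Marchetti: $138,150; Becker: $179,500; Kowalski: $37,000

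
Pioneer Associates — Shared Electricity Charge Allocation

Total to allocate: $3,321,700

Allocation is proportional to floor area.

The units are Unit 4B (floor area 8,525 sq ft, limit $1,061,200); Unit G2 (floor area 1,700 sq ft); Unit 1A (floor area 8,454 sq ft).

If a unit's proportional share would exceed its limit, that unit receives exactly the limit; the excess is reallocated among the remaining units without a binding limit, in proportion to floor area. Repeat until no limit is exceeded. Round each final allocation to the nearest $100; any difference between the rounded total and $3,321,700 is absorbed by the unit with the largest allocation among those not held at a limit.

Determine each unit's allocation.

Combined floor area = 18,679.
Unconstrained shares: Unit 4B 1,516,006.88; Unit G2 302,312.22; Unit 1A 1,503,380.90.
Cap binds for Unit 4B ($1,061,200); balance $2,260,500 reallocated over remaining floor area 10,154.
Shares after redistribution: Unit G2 378,456.77 → $378,500; Unit 1A 1,882,043.23 → $1,882,000.

Unit 4B: $1,061,200 | Unit G2: $378,500 | Unit 1A: $1,882,000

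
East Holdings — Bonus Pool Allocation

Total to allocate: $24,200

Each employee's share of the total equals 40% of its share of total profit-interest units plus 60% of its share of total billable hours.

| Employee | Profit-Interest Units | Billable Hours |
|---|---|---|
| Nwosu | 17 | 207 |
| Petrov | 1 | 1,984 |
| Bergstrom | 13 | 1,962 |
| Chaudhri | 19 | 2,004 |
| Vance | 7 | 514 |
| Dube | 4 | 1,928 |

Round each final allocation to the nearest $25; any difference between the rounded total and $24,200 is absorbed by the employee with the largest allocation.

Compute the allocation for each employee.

Totals — profit-interest units 61, billable hours 8,599.
Blended shares (40% profit-interest units + 60% billable hours): Nwosu 0.1259; Petrov 0.1450; Bergstrom 0.2221; Chaudhri 0.2644; Vance 0.0818; Dube 0.1608.
Unrounded shares: Nwosu 3,047.24; Petrov 3,508.81; Bergstrom 5,375.92; Chaudhri 6,398.97; Vance 1,978.74; Dube 3,890.31.
At nearest $25: Nwosu $3,050; Petrov $3,500; Bergstrom $5,375; Chaudhri $6,400; Vance $1,975; Dube $3,900. Sum = $24,200.
No rounding difference to absorb.

Nwosu: $3,050; Petrov: $3,500; Bergstrom: $5,375; Chaudhri: $6,400; Vance: $1,975; Dube: $3,900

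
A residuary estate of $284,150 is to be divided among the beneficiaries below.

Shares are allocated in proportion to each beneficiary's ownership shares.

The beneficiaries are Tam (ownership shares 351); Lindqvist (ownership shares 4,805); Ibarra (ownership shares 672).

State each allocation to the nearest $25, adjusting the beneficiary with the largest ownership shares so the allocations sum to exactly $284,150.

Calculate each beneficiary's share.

Total ownership shares = 5,828.
Unrounded shares: Tam 351/5,828 × $284,150 = 17,113.36; Lindqvist 4,805/5,828 × $284,150 = 234,272.61; Ibarra 672/5,828 × $284,150 = 32,764.04.
At nearest $25: Tam $17,125; Lindqvist $234,275; Ibarra $32,775. Sum = $284,175.
Difference $284,150 − $284,175 = −$25 applied to largest ownership shares (Lindqvist): Lindqvist becomes $234,250.

Tam: $17,125 | Lindqvist: $234,250 | Ibarra: $32,775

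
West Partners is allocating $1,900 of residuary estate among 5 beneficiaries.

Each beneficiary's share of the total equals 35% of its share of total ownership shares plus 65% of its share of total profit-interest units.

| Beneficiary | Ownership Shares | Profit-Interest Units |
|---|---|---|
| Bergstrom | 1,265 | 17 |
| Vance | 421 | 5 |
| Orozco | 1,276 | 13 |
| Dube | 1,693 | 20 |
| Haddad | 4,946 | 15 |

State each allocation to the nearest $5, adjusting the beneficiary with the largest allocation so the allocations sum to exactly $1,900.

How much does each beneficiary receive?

Bergstrom: $390; Vance: $115; Orozco: $320; Dube: $470; Haddad: $605

Ownership shares total 9,601; profit-interest units total 70.
Combined weights (35% ownership shares + 65% profit-interest units): Bergstrom 0.2040; Vance 0.0618; Orozco 0.1672; Dube 0.2474; Haddad 0.3196.
Proportional shares: Bergstrom 387.55; Vance 117.37; Orozco 317.74; Dube 470.12; Haddad 607.22.
At nearest $5: Bergstrom $390; Vance $115; Orozco $320; Dube $470; Haddad $605. Sum = $1,900.
Rounded total matches; no reconciliation needed.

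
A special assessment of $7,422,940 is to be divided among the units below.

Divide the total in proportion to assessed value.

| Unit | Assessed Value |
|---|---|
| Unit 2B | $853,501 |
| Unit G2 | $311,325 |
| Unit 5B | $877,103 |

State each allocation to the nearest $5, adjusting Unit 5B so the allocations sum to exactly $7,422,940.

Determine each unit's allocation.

Unit 2B: $3,102,695 · Unit G2: $1,131,745 · Unit 5B: $3,188,500

Combined assessed value = 2,041,929.
Raw shares: Unit 2B 853,501/2,041,929 × $7,422,940 = 3,102,696.87; Unit G2 311,325/2,041,929 × $7,422,940 = 1,131,746.89; Unit 5B 877,103/2,041,929 × $7,422,940 = 3,188,496.24.
At nearest $5: Unit 2B $3,102,695; Unit G2 $1,131,745; Unit 5B $3,188,495. Sum = $7,422,935.
Difference $7,422,940 − $7,422,935 = +$5 applied to Unit 5B: Unit 5B becomes $3,188,500.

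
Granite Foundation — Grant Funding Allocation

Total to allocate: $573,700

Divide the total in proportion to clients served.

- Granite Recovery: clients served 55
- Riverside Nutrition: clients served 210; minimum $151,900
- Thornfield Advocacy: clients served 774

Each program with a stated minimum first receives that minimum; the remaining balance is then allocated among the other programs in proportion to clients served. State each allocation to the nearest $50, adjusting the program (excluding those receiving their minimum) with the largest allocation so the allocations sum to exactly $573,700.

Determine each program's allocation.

Guaranteed amounts: Riverside Nutrition $151,900. Balance $421,800.
Balance split over remaining clients served 829: Granite Recovery 27,984.32 → $28,000; Thornfield Advocacy 393,815.68 → $393,800.

Granite Recovery: $28,000; Riverside Nutrition: $151,900; Thornfield Advocacy: $393,800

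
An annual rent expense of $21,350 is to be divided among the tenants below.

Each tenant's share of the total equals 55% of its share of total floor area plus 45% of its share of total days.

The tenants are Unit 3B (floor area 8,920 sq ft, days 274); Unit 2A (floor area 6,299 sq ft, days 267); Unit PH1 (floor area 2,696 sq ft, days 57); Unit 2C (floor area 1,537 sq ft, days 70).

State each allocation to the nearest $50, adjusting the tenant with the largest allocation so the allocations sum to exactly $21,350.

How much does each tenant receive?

Unit 3B: $9,300; Unit 2A: $7,650; Unit PH1: $2,450; Unit 2C: $1,950

Floor area total 19,452; days total 668.
Composite weights (55% floor area + 45% days): Unit 3B 0.4368; Unit 2A 0.3580; Unit PH1 0.1146; Unit 2C 0.0906.
Unrounded shares: Unit 3B 9,325.50; Unit 2A 7,642.61; Unit PH1 2,447.28; Unit 2C 1,934.61.
Rounded to nearest $50: Unit 3B $9,350; Unit 2A $7,650; Unit PH1 $2,450; Unit 2C $1,950. Sum = $21,400.
Difference $21,350 − $21,400 = −$50 applied to largest allocation (Unit 3B): Unit 3B becomes $9,300.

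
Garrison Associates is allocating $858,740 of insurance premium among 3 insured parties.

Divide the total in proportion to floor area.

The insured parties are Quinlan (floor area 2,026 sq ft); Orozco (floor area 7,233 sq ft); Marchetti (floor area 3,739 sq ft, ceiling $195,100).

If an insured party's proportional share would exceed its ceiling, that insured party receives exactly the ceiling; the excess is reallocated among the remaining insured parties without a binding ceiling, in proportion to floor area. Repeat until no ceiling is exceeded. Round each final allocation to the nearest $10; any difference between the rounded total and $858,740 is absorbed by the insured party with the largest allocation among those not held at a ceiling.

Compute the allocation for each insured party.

Floor area total: 12,998.
Unconstrained shares: Quinlan 133,851.92; Orozco 477,863.24; Marchetti 247,024.84.
Capped: Marchetti ($195,100); remaining pool $663,640 reallocated over remaining floor area 9,259.
Shares after redistribution: Quinlan 145,213.81 → $145,210; Orozco 518,426.19 → $518,430.

Quinlan: $145,210 · Orozco: $518,430 · Marchetti: $195,100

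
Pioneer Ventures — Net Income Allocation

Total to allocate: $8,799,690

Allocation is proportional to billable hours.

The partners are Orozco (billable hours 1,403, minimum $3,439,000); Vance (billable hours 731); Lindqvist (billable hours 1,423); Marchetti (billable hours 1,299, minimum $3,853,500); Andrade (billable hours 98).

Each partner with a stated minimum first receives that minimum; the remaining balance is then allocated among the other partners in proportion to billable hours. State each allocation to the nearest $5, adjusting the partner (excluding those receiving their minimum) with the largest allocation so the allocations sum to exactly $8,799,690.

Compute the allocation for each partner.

Fund the minimums — Orozco $3,439,000; Marchetti $3,853,500. Balance $1,507,190.
Balance split over remaining billable hours 2,252: Vance 489,234.41 → $489,235; Lindqvist 952,367.39 → $952,365; Andrade 65,588.20 → $65,590.

Orozco: $3,439,000 | Vance: $489,235 | Lindqvist: $952,365 | Marchetti: $3,853,500 | Andrade: $65,590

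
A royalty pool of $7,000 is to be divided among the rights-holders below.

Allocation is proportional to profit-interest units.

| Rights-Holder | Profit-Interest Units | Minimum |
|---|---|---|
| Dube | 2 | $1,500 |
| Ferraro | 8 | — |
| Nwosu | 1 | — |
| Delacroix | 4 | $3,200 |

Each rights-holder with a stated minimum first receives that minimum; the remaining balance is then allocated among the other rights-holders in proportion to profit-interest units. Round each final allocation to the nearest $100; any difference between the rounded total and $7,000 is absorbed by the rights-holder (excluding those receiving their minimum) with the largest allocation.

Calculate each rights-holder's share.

Dube: $1,500 · Ferraro: $2,000 · Nwosu: $300 · Delacroix: $3,200

Fund the minimums — Dube $1,500; Delacroix $3,200. Balance $2,300.
Balance split over remaining profit-interest units 9: Ferraro 2,044.44 → $2,000; Nwosu 255.56 → $300.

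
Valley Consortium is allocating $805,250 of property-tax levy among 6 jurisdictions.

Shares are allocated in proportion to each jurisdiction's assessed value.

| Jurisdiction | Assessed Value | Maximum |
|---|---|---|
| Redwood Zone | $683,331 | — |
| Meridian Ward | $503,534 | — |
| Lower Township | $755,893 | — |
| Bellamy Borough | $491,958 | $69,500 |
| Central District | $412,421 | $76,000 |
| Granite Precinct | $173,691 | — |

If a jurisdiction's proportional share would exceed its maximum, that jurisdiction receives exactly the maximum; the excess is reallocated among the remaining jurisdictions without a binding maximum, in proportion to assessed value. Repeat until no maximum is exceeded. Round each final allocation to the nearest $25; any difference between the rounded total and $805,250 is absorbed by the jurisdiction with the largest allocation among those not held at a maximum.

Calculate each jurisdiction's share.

Redwood Zone: $213,000 · Meridian Ward: $156,975 · Lower Township: $235,625 · Bellamy Borough: $69,500 · Central District: $76,000 · Granite Precinct: $54,150

Assessed value total: 3,020,828.
Unconstrained shares: Redwood Zone 182,152.80; Meridian Ward 134,225.04; Lower Township 201,495.36; Bellamy Borough 131,139.27; Central District 109,937.41; Granite Precinct 46,300.11.
Capped: Bellamy Borough ($69,500), Central District ($76,000); residual $659,750 reallocated over remaining assessed value 2,116,449.
Remaining shares: Redwood Zone 213,011.34 → $213,000; Meridian Ward 156,964.12 → $156,975; Lower Township 235,630.72 → $235,625; Granite Precinct 54,143.82 → $54,150.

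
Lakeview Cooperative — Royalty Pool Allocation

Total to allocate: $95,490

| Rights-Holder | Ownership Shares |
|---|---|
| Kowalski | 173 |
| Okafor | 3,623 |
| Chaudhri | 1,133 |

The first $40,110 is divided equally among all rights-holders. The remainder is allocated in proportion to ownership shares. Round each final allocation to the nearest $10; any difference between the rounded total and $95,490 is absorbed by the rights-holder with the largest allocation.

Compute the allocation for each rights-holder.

Kowalski: $15,310 | Okafor: $54,080 | Chaudhri: $26,100

Equal tier: $40,110 ÷ 3 = $13,370 apiece.
Remainder $55,380 by ownership shares (total 4,929): Kowalski 1,943.75 → $1,940; Okafor 40,706.38 → $40,710; Chaudhri 12,729.87 → $12,730.
Totals: Kowalski $13,370 + $1,940 = $15,310; Okafor $13,370 + $40,710 = $54,080; Chaudhri $13,370 + $12,730 = $26,100.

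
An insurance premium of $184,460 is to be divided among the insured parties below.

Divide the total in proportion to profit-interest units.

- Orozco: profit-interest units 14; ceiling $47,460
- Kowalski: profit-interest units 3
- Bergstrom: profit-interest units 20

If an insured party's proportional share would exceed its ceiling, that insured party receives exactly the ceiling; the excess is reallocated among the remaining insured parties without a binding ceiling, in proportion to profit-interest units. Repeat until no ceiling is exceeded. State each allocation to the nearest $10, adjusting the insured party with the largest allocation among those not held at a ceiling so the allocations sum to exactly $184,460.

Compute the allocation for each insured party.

Orozco: $47,460; Kowalski: $17,870; Bergstrom: $119,130

Profit-interest units total: 37.
Pro-rata shares before constraints: Orozco 69,795.68; Kowalski 14,956.22; Bergstrom 99,708.11.
Held at cap: Orozco ($47,460); remaining pool $137,000 reallocated over remaining profit-interest units 23.
Shares after redistribution: Kowalski 17,869.57 → $17,870; Bergstrom 119,130.43 → $119,130.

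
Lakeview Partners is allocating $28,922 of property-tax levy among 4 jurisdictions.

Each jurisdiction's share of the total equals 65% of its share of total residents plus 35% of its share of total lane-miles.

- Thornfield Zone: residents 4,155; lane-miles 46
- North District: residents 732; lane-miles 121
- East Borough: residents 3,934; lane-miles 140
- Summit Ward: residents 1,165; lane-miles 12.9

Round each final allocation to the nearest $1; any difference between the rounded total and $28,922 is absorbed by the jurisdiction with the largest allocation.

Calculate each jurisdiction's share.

Thornfield Zone: $9,278 | North District: $5,207 | East Borough: $11,836 | Summit Ward: $2,601

Residents total 9,986; lane-miles total 319.9.
Combined weights (65% residents + 35% lane-miles): Thornfield Zone 0.3208; North District 0.1800; East Borough 0.4092; Summit Ward 0.0899.
Proportional shares: Thornfield Zone 9,277.65; North District 5,206.88; East Borough 11,836.08; Summit Ward 2,601.39.
Rounded to nearest $1: Thornfield Zone $9,278; North District $5,207; East Borough $11,836; Summit Ward $2,601. Sum = $28,922.
Rounded total matches; no reconciliation needed.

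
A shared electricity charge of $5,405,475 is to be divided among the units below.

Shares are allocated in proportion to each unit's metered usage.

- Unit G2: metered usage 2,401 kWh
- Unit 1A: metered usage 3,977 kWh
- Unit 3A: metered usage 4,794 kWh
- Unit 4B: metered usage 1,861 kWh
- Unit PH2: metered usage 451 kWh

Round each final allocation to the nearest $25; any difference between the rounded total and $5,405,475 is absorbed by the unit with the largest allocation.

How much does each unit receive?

Unit G2: $962,525 | Unit 1A: $1,594,300 | Unit 3A: $1,921,800 | Unit 4B: $746,050 | Unit PH2: $180,800

Total metered usage = 13,484.
Unrounded shares: Unit G2 2,401/13,484 × $5,405,475 = 962,514.50; Unit 1A 3,977/13,484 × $5,405,475 = 1,594,302.44; Unit 3A 4,794/13,484 × $5,405,475 = 1,921,821.95; Unit 4B 1,861/13,484 × $5,405,475 = 746,038.93; Unit PH2 451/13,484 × $5,405,475 = 180,797.18.
After rounding ($25): Unit G2 $962,525; Unit 1A $1,594,300; Unit 3A $1,921,825; Unit 4B $746,050; Unit PH2 $180,800. Sum = $5,405,500.
Difference $5,405,475 − $5,405,500 = −$25 applied to largest allocation (Unit 3A): Unit 3A becomes $1,921,800.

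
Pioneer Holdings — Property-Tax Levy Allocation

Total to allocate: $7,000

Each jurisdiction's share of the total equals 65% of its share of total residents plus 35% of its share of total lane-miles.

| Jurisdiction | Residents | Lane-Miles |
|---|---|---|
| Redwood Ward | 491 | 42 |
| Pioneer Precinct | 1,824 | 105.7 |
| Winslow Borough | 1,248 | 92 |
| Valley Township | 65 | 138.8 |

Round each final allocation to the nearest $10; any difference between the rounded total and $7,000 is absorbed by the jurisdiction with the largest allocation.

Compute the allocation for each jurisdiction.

Redwood Ward: $890 · Pioneer Precinct: $2,970 · Winslow Borough: $2,160 · Valley Township: $980

Residents total 3,628; lane-miles total 378.5.
Composite weights (65% residents + 35% lane-miles): Redwood Ward 0.1268; Pioneer Precinct 0.4245; Winslow Borough 0.3087; Valley Township 0.1400.
Unrounded shares: Redwood Ward 887.64; Pioneer Precinct 2,971.73; Winslow Borough 2,160.67; Valley Township 979.96.
Rounded to nearest $10: Redwood Ward $890; Pioneer Precinct $2,970; Winslow Borough $2,160; Valley Township $980. Sum = $7,000.
No rounding difference to absorb.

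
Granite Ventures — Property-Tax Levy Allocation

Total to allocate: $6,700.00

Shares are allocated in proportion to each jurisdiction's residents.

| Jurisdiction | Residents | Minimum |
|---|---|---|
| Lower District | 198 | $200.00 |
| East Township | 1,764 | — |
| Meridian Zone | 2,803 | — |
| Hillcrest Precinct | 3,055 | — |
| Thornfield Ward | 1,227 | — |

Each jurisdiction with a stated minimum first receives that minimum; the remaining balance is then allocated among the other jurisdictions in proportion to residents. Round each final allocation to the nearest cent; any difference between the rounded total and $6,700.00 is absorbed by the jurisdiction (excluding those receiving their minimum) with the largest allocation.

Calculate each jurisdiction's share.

Minimums first: Lower District $200.00. Residual $6,500.00.
Residual split over remaining residents 8,849: East Township 1,295.7396 → $1,295.74; Meridian Zone 2,058.9332 → $2,058.93; Hillcrest Precinct 2,244.0389 → $2,244.04; Thornfield Ward 901.2883 → $901.29.

Lower District: $200.00 · East Township: $1,295.74 · Meridian Zone: $2,058.93 · Hillcrest Precinct: $2,244.04 · Thornfield Ward: $901.29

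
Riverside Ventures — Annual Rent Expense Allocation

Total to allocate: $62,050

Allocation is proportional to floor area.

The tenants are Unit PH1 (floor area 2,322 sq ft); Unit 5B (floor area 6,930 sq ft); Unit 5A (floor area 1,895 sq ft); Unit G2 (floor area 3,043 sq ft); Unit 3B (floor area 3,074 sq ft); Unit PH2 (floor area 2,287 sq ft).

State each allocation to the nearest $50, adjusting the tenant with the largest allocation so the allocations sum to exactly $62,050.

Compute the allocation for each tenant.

Floor area total: 19,551.
Pro-rata amounts: Unit PH1 2,322/19,551 × $62,050 = 7,369.45; Unit 5B 6,930/19,551 × $62,050 = 21,994.09; Unit 5A 1,895/19,551 × $62,050 = 6,014.26; Unit G2 3,043/19,551 × $62,050 = 9,657.72; Unit 3B 3,074/19,551 × $62,050 = 9,756.11; Unit PH2 2,287/19,551 × $62,050 = 7,258.37.
At nearest $50: Unit PH1 $7,350; Unit 5B $22,000; Unit 5A $6,000; Unit G2 $9,650; Unit 3B $9,750; Unit PH2 $7,250. Sum = $62,000.
Difference $62,050 − $62,000 = +$50 applied to largest allocation (Unit 5B): Unit 5B becomes $22,050.

Unit PH1: $7,350 · Unit 5B: $22,050 · Unit 5A: $6,000 · Unit G2: $9,650 · Unit 3B: $9,750 · Unit PH2: $7,250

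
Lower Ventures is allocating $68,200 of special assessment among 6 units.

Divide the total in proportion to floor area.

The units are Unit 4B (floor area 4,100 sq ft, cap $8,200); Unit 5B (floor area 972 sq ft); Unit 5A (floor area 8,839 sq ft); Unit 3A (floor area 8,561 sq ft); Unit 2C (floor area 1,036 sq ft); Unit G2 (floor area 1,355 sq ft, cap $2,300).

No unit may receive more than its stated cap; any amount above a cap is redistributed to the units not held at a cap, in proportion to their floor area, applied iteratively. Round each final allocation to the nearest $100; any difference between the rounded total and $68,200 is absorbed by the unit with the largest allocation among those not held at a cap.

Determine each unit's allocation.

Unit 4B: $8,200; Unit 5B: $2,900; Unit 5A: $26,200; Unit 3A: $25,500; Unit 2C: $3,100; Unit G2: $2,300

Combined floor area = 24,863.
Unconstrained shares: Unit 4B 11,246.43; Unit 5B 2,666.23; Unit 5A 24,245.66; Unit 3A 23,483.10; Unit 2C 2,841.78; Unit G2 3,716.81.
Capped: Unit 4B ($8,200), Unit G2 ($2,300); residual $57,700 reallocated over remaining floor area 19,408.
Shares after redistribution: Unit 5B 2,889.76 → $2,900; Unit 5A 26,278.35 → $26,300; Unit 3A 25,451.86 → $25,500; Unit 2C 3,080.03 → $3,100.
Rounding difference −$100 applied to Unit 5A → $26,200.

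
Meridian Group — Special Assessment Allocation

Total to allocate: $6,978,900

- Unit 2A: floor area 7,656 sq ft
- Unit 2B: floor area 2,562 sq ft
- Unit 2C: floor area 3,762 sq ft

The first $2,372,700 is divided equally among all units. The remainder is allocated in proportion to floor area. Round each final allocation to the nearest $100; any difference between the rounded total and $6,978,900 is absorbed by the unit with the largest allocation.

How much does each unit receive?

Unit 2A: $3,313,500; Unit 2B: $1,635,000; Unit 2C: $2,030,400

Equal tier: $2,372,700 ÷ 3 = $790,900 apiece.
Remainder $4,606,200 by floor area (total 13,980): Unit 2A 2,522,537.00 → $2,522,500; Unit 2B 844,140.52 → $844,100; Unit 2C 1,239,522.49 → $1,239,500.
Rounding difference +$100 on remainder applied to Unit 2A.
Totals: Unit 2A $790,900 + $2,522,600 = $3,313,500; Unit 2B $790,900 + $844,100 = $1,635,000; Unit 2C $790,900 + $1,239,500 = $2,030,400.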